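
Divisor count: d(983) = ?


983 = 983^1
d(983) = (1+1) = 2

2 divisors


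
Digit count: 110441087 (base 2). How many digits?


110441087 in base 2 = 110100101010011001001111111
Number of digits = 27

27 digits (base 2)


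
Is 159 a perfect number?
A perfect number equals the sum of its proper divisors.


Proper divisors of 159: 1, 3, 53
Sum = 1 + 3 + 53 = 57

No, 159 is not perfect (57 ≠ 159)


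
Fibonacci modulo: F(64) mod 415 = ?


F(k) mod 415 for k=1..64:
1, 1, 2, 3, 5, 8, 13, 21, 34, 55, 89, 144, 233, 377, 195, 157, 352, 94, 31, 125, 156, 281, 22, 303, 325, 213, 123, 336, 44, 380, 9, 389, 398, 372, 355, 312, 252, 149, 401, 135, 121, 256, 377, 218, 180, 398, 163, 146, 309, 40, 349, 389, 323, 297, 205, 87, 292, 379, 256, 220, 61, 281, 342, 208
F(64) mod 415 = 208


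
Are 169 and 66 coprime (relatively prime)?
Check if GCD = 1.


Euclidean algorithm:
169 = 2 * 66 + 37
66 = 1 * 37 + 29
37 = 1 * 29 + 8
29 = 3 * 8 + 5
8 = 1 * 5 + 3
5 = 1 * 3 + 2
3 = 1 * 2 + 1
2 = 2 * 1 + 0
GCD(169, 66) = 1

Yes, coprime (GCD = 1)


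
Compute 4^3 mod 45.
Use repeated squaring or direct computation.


4^1 mod 45 = 4
4^2 mod 45 = 16
4^3 mod 45 = 19


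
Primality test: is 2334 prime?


2334 / 2 = 1167 (exact division)
2334 is NOT prime.

No, 2334 is not prime


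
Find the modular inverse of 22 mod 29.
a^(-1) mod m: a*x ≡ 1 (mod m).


Use the extended Euclidean algorithm on (29, 22); each row r = 29*s + 22*t:
r=29, s=1, t=0
r=22, s=0, t=1
q=1: r=7, s=1, t=-1   [29*(1) + 22*(-1) = 7]
q=3: r=1, s=-3, t=4   [29*(-3) + 22*(4) = 1]
q=7: r=0, s=22, t=-29   [29*(22) + 22*(-29) = 0]
GCD = 1 with t = 4, so 22*(4) ≡ 1 (mod 29)
Inverse = 4 mod 29 = 4
Check: 22 * 4 = 88 ≡ 1 (mod 29)

22^(-1) ≡ 4 (mod 29)


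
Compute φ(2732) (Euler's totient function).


2732 = 2^2 × 683
Prime factors: 2, 683
φ(2732) = 2732 × (1-1/2) × (1-1/683)
= 2732 × 1/2 × 682/683 = 1364

φ(2732) = 1364


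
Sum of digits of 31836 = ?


3 + 1 + 8 + 3 + 6 = 21


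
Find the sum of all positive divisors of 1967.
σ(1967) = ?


Divisors of 1967: 1, 7, 281, 1967
Sum = 1 + 7 + 281 + 1967 = 2256

σ(1967) = 2256


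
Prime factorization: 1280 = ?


1280 / 2 = 640
640 / 2 = 320
320 / 2 = 160
160 / 2 = 80
80 / 2 = 40
40 / 2 = 20
20 / 2 = 10
10 / 2 = 5
5 / 5 = 1
1280 = 2^8 × 5


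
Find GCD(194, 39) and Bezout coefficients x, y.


Tabular extended Euclidean (each row: r = 194*s + 39*t):
r=194, s=1, t=0
r=39, s=0, t=1
q=4: r=38, s=1, t=-4   [194*(1) + 39*(-4) = 38]
q=1: r=1, s=-1, t=5   [194*(-1) + 39*(5) = 1]
q=38: r=0, s=39, t=-194   [194*(39) + 39*(-194) = 0]
GCD = 1; from the row with r=1: x=-1, y=5
Check: 194*(-1) + 39*(5) = -194 + 195 = 1

GCD = 1, x = -1, y = 5


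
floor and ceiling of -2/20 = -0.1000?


-2/20 = -0.1000
floor = -1
ceil = 0

floor = -1, ceil = 0


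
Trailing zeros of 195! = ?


floor(195/5) = 39
floor(195/25) = 7
floor(195/125) = 1
Total = 47

47 trailing zeros


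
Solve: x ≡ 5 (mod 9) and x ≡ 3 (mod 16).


M = 9*16 = 144
M1 = M/9 = 16, M2 = M/16 = 9
M1^(-1) mod 9 = 4, M2^(-1) mod 16 = 9
x = 5*16*4 + 3*9*9 = 563
563 mod 144 = 131
Check: 131 mod 9 = 5 ✓, 131 mod 16 = 3 ✓

x ≡ 131 (mod 144)


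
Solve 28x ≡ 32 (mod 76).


GCD(28, 76) = 4 divides 32
Divide: 7x ≡ 8 (mod 19)
x ≡ 12 (mod 19)


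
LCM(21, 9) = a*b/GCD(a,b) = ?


GCD(21, 9) = 3
LCM = 21*9/3 = 189/3 = 63

LCM = 63


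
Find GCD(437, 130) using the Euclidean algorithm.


437 = 3 * 130 + 47
130 = 2 * 47 + 36
47 = 1 * 36 + 11
36 = 3 * 11 + 3
11 = 3 * 3 + 2
3 = 1 * 2 + 1
2 = 2 * 1 + 0
GCD = 1


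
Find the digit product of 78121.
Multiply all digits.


7 × 8 × 1 × 2 × 1 = 112


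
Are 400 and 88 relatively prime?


Euclidean algorithm:
400 = 4 * 88 + 48
88 = 1 * 48 + 40
48 = 1 * 40 + 8
40 = 5 * 8 + 0
GCD(400, 88) = 8

No, not coprime (GCD = 8)


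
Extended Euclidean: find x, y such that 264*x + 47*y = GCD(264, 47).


Tabular extended Euclidean (each row: r = 264*s + 47*t):
r=264, s=1, t=0
r=47, s=0, t=1
q=5: r=29, s=1, t=-5   [264*(1) + 47*(-5) = 29]
q=1: r=18, s=-1, t=6   [264*(-1) + 47*(6) = 18]
q=1: r=11, s=2, t=-11   [264*(2) + 47*(-11) = 11]
q=1: r=7, s=-3, t=17   [264*(-3) + 47*(17) = 7]
q=1: r=4, s=5, t=-28   [264*(5) + 47*(-28) = 4]
q=1: r=3, s=-8, t=45   [264*(-8) + 47*(45) = 3]
q=1: r=1, s=13, t=-73   [264*(13) + 47*(-73) = 1]
q=3: r=0, s=-47, t=264   [264*(-47) + 47*(264) = 0]
GCD = 1; from the row with r=1: x=13, y=-73
Check: 264*(13) + 47*(-73) = 3432 - 3431 = 1

GCD = 1, x = 13, y = -73


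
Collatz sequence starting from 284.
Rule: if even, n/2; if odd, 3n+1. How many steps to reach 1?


284 → 142 → 71 → 214 → 107 → 322 → 161 → 484 → 242 → 121 → 364 → 182 → 91 → 274 → 137 → 412 → 206 → 103 → 310 → 155 → 466 → 233 → 700 → 350 → 175 → 526 → 263 → 790 → 395 → 1186 → 593 → 1780 → 890 → 445 → 1336 → 668 → 334 → 167 → 502 → 251 → 754 → 377 → 1132 → 566 → 283 → 850 → 425 → 1276 → 638 → 319 → 958 → 479 → 1438 → 719 → 2158 → 1079 → 3238 → 1619 → 4858 → 2429 → 7288 → 3644 → 1822 → 911 → 2734 → 1367 → 4102 → 2051 → 6154 → 3077 → 9232 → 4616 → 2308 → 1154 → 577 → 1732 → 866 → 433 → 1300 → 650 → 325 → 976 → 488 → 244 → 122 → 61 → 184 → 92 → 46 → 23 → 70 → 35 → 106 → 53 → 160 → 80 → 40 → 20 → 10 → 5 → 16 → 8 → 4 → 2 → 1
Total steps = 104

104 steps


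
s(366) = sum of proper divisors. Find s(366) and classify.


Proper divisors: 1, 2, 3, 6, 61, 122, 183
Sum = 1 + 2 + 3 + 6 + 61 + 122 + 183 = 378
378 > 366 → abundant

s(366) = 378 (abundant)


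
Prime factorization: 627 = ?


627 / 3 = 209
209 / 11 = 19
19 / 19 = 1
627 = 3 × 11 × 19


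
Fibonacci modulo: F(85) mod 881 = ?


F(k) mod 881 for k=1..85:
1, 1, 2, 3, 5, 8, 13, 21, 34, 55, 89, 144, 233, 377, 610, 106, 716, 822, 657, 598, 374, 91, 465, 556, 140, 696, 836, 651, 606, 376, 101, 477, 578, 174, 752, 45, 797, 842, 758, 719, 596, 434, 149, 583, 732, 434, 285, 719, 123, 842, 84, 45, 129, 174, 303, 477, 780, 376, 275, 651, 45, 696, 741, 556, 416, 91, 507, 598, 224, 822, 165, 106, 271, 377, 648, 144, 792, 55, 847, 21, 868, 8, 876, 3, 879
F(85) mod 881 = 879


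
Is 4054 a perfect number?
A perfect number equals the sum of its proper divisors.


Proper divisors of 4054: 1, 2, 2027
Sum = 1 + 2 + 2027 = 2030

No, 4054 is not perfect (2030 ≠ 4054)


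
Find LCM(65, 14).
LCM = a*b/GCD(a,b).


GCD(65, 14) = 1
LCM = 65*14/1 = 910/1 = 910

LCM = 910


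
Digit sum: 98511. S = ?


9 + 8 + 5 + 1 + 1 = 24


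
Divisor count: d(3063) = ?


3063 = 3^1 × 1021^1
d(3063) = (1+1) × (1+1) = 4

4 divisors


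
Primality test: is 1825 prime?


1825 / 5 = 365 (exact division)
1825 is NOT prime.

No, 1825 is not prime


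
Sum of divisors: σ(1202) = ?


Divisors of 1202: 1, 2, 601, 1202
Sum = 1 + 2 + 601 + 1202 = 1806

σ(1202) = 1806


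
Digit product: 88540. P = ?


8 × 8 × 5 × 4 × 0 = 0


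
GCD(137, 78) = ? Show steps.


137 = 1 * 78 + 59
78 = 1 * 59 + 19
59 = 3 * 19 + 2
19 = 9 * 2 + 1
2 = 2 * 1 + 0
GCD = 1


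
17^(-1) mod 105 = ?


Use the extended Euclidean algorithm on (105, 17); each row r = 105*s + 17*t:
r=105, s=1, t=0
r=17, s=0, t=1
q=6: r=3, s=1, t=-6   [105*(1) + 17*(-6) = 3]
q=5: r=2, s=-5, t=31   [105*(-5) + 17*(31) = 2]
q=1: r=1, s=6, t=-37   [105*(6) + 17*(-37) = 1]
q=2: r=0, s=-17, t=105   [105*(-17) + 17*(105) = 0]
GCD = 1 with t = -37, so 17*(-37) ≡ 1 (mod 105)
Inverse = -37 mod 105 = 68
Check: 17 * 68 = 1156 ≡ 1 (mod 105)

17^(-1) ≡ 68 (mod 105)


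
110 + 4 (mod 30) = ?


110 + 4 = 114
114 mod 30 = 24


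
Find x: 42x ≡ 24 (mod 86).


GCD(42, 86) = 2 divides 24
Divide: 21x ≡ 12 (mod 43)
x ≡ 19 (mod 43)


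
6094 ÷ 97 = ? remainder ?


6094 = 97 * 62 + 80
Check: 6014 + 80 = 6094

q = 62, r = 80


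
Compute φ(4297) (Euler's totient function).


4297 = 4297
Prime factors: 4297
φ(4297) = 4297 × (1-1/4297)
= 4297 × 4296/4297 = 4296

φ(4297) = 4296


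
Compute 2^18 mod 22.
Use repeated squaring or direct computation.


2^1 mod 22 = 2
2^2 mod 22 = 4
2^3 mod 22 = 8
2^4 mod 22 = 16
2^5 mod 22 = 10
2^6 mod 22 = 20
2^7 mod 22 = 18
2^8 mod 22 = 14
2^9 mod 22 = 6
2^10 mod 22 = 12
2^11 mod 22 = 2
2^12 mod 22 = 4
2^13 mod 22 = 8
2^14 mod 22 = 16
2^15 mod 22 = 10
2^16 mod 22 = 20
2^17 mod 22 = 18
2^18 mod 22 = 14


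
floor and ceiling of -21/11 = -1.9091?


-21/11 = -1.9091
floor = -2
ceil = -1

floor = -2, ceil = -1


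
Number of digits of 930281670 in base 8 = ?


930281670 in base 8 = 6734574306
Number of digits = 10

10 digits (base 8)


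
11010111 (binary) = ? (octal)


11010111 (base 2) = 215 (decimal)
215 (decimal) = 327 (base 8)


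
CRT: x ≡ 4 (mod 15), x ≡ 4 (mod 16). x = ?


M = 15*16 = 240
M1 = M/15 = 16, M2 = M/16 = 15
M1^(-1) mod 15 = 1, M2^(-1) mod 16 = 15
x = 4*16*1 + 4*15*15 = 964
964 mod 240 = 4
Check: 4 mod 15 = 4 ✓, 4 mod 16 = 4 ✓

x ≡ 4 (mod 240)


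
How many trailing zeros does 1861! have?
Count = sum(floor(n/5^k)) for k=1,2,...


floor(1861/5) = 372
floor(1861/25) = 74
floor(1861/125) = 14
floor(1861/625) = 2
Total = 462

462 trailing zeros


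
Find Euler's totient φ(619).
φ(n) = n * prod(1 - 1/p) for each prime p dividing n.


619 = 619
Prime factors: 619
φ(619) = 619 × (1-1/619)
= 619 × 618/619 = 618

φ(619) = 618


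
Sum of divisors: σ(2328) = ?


Divisors of 2328: 1, 2, 3, 4, 6, 8, 12, 24, 97, 194, 291, 388, 582, 776, 1164, 2328
Sum = 1 + 2 + 3 + 4 + 6 + 8 + 12 + 24 + 97 + 194 + 291 + 388 + 582 + 776 + 1164 + 2328 = 5880

σ(2328) = 5880


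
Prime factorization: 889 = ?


889 / 7 = 127
127 / 127 = 1
889 = 7 × 127


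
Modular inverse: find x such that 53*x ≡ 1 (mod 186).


Use the extended Euclidean algorithm on (186, 53); each row r = 186*s + 53*t:
r=186, s=1, t=0
r=53, s=0, t=1
q=3: r=27, s=1, t=-3   [186*(1) + 53*(-3) = 27]
q=1: r=26, s=-1, t=4   [186*(-1) + 53*(4) = 26]
q=1: r=1, s=2, t=-7   [186*(2) + 53*(-7) = 1]
q=26: r=0, s=-53, t=186   [186*(-53) + 53*(186) = 0]
GCD = 1 with t = -7, so 53*(-7) ≡ 1 (mod 186)
Inverse = -7 mod 186 = 179
Check: 53 * 179 = 9487 ≡ 1 (mod 186)

53^(-1) ≡ 179 (mod 186)


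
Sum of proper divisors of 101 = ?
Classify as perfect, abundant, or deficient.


Proper divisors: 1
Sum = 1 = 1
1 < 101 → deficient

s(101) = 1 (deficient)


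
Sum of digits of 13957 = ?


1 + 3 + 9 + 5 + 7 = 25


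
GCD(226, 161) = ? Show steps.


226 = 1 * 161 + 65
161 = 2 * 65 + 31
65 = 2 * 31 + 3
31 = 10 * 3 + 1
3 = 3 * 1 + 0
GCD = 1


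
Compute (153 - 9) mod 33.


153 - 9 = 144
144 mod 33 = 12


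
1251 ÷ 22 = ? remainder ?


1251 = 22 * 56 + 19
Check: 1232 + 19 = 1251

q = 56, r = 19


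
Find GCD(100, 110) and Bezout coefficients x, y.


Tabular extended Euclidean (each row: r = 100*s + 110*t):
r=100, s=1, t=0
r=110, s=0, t=1
q=0: r=100, s=1, t=0   [100*(1) + 110*(0) = 100]
q=1: r=10, s=-1, t=1   [100*(-1) + 110*(1) = 10]
q=10: r=0, s=11, t=-10   [100*(11) + 110*(-10) = 0]
GCD = 10; from the row with r=10: x=-1, y=1
Check: 100*(-1) + 110*(1) = -100 + 110 = 10

GCD = 10, x = -1, y = 1


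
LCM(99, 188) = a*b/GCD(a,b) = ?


GCD(99, 188) = 1
LCM = 99*188/1 = 18612/1 = 18612

LCM = 18612


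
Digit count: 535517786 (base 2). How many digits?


535517786 in base 2 = 11111111010110101101001011010
Number of digits = 29

29 digits (base 2)


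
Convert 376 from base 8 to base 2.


376 (base 8) = 254 (decimal)
254 (decimal) = 11111110 (base 2)


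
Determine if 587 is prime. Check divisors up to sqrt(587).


Check divisors up to sqrt(587) = 24.2281
No divisors found.
587 is prime.

Yes, 587 is prime


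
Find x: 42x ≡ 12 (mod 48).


GCD(42, 48) = 6 divides 12
Divide: 7x ≡ 2 (mod 8)
x ≡ 6 (mod 8)


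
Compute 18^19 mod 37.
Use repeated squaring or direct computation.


18^1 mod 37 = 18
18^2 mod 37 = 28
18^3 mod 37 = 23
18^4 mod 37 = 7
18^5 mod 37 = 15
18^6 mod 37 = 11
18^7 mod 37 = 13
18^8 mod 37 = 12
18^9 mod 37 = 31
18^10 mod 37 = 3
18^11 mod 37 = 17
18^12 mod 37 = 10
18^13 mod 37 = 32
18^14 mod 37 = 21
18^15 mod 37 = 8
18^16 mod 37 = 33
18^17 mod 37 = 2
18^18 mod 37 = 36
18^19 mod 37 = 19


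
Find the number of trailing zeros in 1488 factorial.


floor(1488/5) = 297
floor(1488/25) = 59
floor(1488/125) = 11
floor(1488/625) = 2
Total = 369

369 trailing zeros


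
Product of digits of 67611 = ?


6 × 7 × 6 × 1 × 1 = 252


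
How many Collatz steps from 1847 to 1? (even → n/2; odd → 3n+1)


1847 → 5542 → 2771 → 8314 → 4157 → 12472 → 6236 → 3118 → 1559 → 4678 → 2339 → 7018 → 3509 → 10528 → 5264 → 2632 → 1316 → 658 → 329 → 988 → 494 → 247 → 742 → 371 → 1114 → 557 → 1672 → 836 → 418 → 209 → 628 → 314 → 157 → 472 → 236 → 118 → 59 → 178 → 89 → 268 → 134 → 67 → 202 → 101 → 304 → 152 → 76 → 38 → 19 → 58 → 29 → 88 → 44 → 22 → 11 → 34 → 17 → 52 → 26 → 13 → 40 → 20 → 10 → 5 → 16 → 8 → 4 → 2 → 1
Total steps = 68

68 steps


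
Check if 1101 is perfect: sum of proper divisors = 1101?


Proper divisors of 1101: 1, 3, 367
Sum = 1 + 3 + 367 = 371

No, 1101 is not perfect (371 ≠ 1101)


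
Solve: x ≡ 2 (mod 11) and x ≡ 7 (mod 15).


M = 11*15 = 165
M1 = M/11 = 15, M2 = M/15 = 11
M1^(-1) mod 11 = 3, M2^(-1) mod 15 = 11
x = 2*15*3 + 7*11*11 = 937
937 mod 165 = 112
Check: 112 mod 11 = 2 ✓, 112 mod 15 = 7 ✓

x ≡ 112 (mod 165)


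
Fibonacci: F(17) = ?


Sequence: 1, 1, 2, 3, 5, 8, 13, 21, 34, 55, 89, 144, 233, 377, 610, 987, 1597
F(17) = 1597


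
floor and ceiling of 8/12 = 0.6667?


8/12 = 0.6667
floor = 0
ceil = 1

floor = 0, ceil = 1


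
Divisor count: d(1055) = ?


1055 = 5^1 × 211^1
d(1055) = (1+1) × (1+1) = 4

4 divisors


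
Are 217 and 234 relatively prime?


Euclidean algorithm:
234 = 1 * 217 + 17
217 = 12 * 17 + 13
17 = 1 * 13 + 4
13 = 3 * 4 + 1
4 = 4 * 1 + 0
GCD(217, 234) = 1

Yes, coprime (GCD = 1)


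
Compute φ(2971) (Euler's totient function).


2971 = 2971
Prime factors: 2971
φ(2971) = 2971 × (1-1/2971)
= 2971 × 2970/2971 = 2970

φ(2971) = 2970


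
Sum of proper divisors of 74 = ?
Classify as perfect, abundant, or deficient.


Proper divisors: 1, 2, 37
Sum = 1 + 2 + 37 = 40
40 < 74 → deficient

s(74) = 40 (deficient)


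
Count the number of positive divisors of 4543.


4543 = 7^1 × 11^1 × 59^1
d(4543) = (1+1) × (1+1) × (1+1) = 8

8 divisors


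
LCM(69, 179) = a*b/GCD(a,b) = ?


GCD(69, 179) = 1
LCM = 69*179/1 = 12351/1 = 12351

LCM = 12351


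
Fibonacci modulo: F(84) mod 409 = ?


F(k) mod 409 for k=1..84:
1, 1, 2, 3, 5, 8, 13, 21, 34, 55, 89, 144, 233, 377, 201, 169, 370, 130, 91, 221, 312, 124, 27, 151, 178, 329, 98, 18, 116, 134, 250, 384, 225, 200, 16, 216, 232, 39, 271, 310, 172, 73, 245, 318, 154, 63, 217, 280, 88, 368, 47, 6, 53, 59, 112, 171, 283, 45, 328, 373, 292, 256, 139, 395, 125, 111, 236, 347, 174, 112, 286, 398, 275, 264, 130, 394, 115, 100, 215, 315, 121, 27, 148, 175
F(84) mod 409 = 175


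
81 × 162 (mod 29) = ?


81 × 162 = 13122
13122 mod 29 = 14


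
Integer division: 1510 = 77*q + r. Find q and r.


1510 = 77 * 19 + 47
Check: 1463 + 47 = 1510

q = 19, r = 47


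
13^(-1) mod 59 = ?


Use the extended Euclidean algorithm on (59, 13); each row r = 59*s + 13*t:
r=59, s=1, t=0
r=13, s=0, t=1
q=4: r=7, s=1, t=-4   [59*(1) + 13*(-4) = 7]
q=1: r=6, s=-1, t=5   [59*(-1) + 13*(5) = 6]
q=1: r=1, s=2, t=-9   [59*(2) + 13*(-9) = 1]
q=6: r=0, s=-13, t=59   [59*(-13) + 13*(59) = 0]
GCD = 1 with t = -9, so 13*(-9) ≡ 1 (mod 59)
Inverse = -9 mod 59 = 50
Check: 13 * 50 = 650 ≡ 1 (mod 59)

13^(-1) ≡ 50 (mod 59)


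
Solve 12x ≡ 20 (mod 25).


GCD(12, 25) = 1, unique solution
a^(-1) mod 25 = 23
x = 23 * 20 mod 25 = 10

x ≡ 10 (mod 25)


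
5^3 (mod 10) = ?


5^1 mod 10 = 5
5^2 mod 10 = 5
5^3 mod 10 = 5


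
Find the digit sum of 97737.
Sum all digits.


9 + 7 + 7 + 3 + 7 = 33


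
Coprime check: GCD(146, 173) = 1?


Euclidean algorithm:
173 = 1 * 146 + 27
146 = 5 * 27 + 11
27 = 2 * 11 + 5
11 = 2 * 5 + 1
5 = 5 * 1 + 0
GCD(146, 173) = 1

Yes, coprime (GCD = 1)


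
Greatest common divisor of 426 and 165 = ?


426 = 2 * 165 + 96
165 = 1 * 96 + 69
96 = 1 * 69 + 27
69 = 2 * 27 + 15
27 = 1 * 15 + 12
15 = 1 * 12 + 3
12 = 4 * 3 + 0
GCD = 3


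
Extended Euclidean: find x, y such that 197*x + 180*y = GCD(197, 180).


Tabular extended Euclidean (each row: r = 197*s + 180*t):
r=197, s=1, t=0
r=180, s=0, t=1
q=1: r=17, s=1, t=-1   [197*(1) + 180*(-1) = 17]
q=10: r=10, s=-10, t=11   [197*(-10) + 180*(11) = 10]
q=1: r=7, s=11, t=-12   [197*(11) + 180*(-12) = 7]
q=1: r=3, s=-21, t=23   [197*(-21) + 180*(23) = 3]
q=2: r=1, s=53, t=-58   [197*(53) + 180*(-58) = 1]
q=3: r=0, s=-180, t=197   [197*(-180) + 180*(197) = 0]
GCD = 1; from the row with r=1: x=53, y=-58
Check: 197*(53) + 180*(-58) = 10441 - 10440 = 1

GCD = 1, x = 53, y = -58


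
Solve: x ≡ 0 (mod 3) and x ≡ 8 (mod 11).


M = 3*11 = 33
M1 = M/3 = 11, M2 = M/11 = 3
M1^(-1) mod 3 = 2, M2^(-1) mod 11 = 4
x = 0*11*2 + 8*3*4 = 96
96 mod 33 = 30
Check: 30 mod 3 = 0 ✓, 30 mod 11 = 8 ✓

x ≡ 30 (mod 33)


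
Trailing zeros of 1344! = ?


floor(1344/5) = 268
floor(1344/25) = 53
floor(1344/125) = 10
floor(1344/625) = 2
Total = 333

333 trailing zeros


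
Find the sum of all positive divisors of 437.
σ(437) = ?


Divisors of 437: 1, 19, 23, 437
Sum = 1 + 19 + 23 + 437 = 480

σ(437) = 480


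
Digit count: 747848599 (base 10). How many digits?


747848599 has 9 digits in base 10
floor(log10(747848599)) + 1 = floor(8.8738) + 1 = 9

9 digits (base 10)


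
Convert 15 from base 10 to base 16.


15 (base 10) = 15 (decimal)
15 (decimal) = F (base 16)


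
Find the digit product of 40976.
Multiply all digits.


4 × 0 × 9 × 7 × 6 = 0


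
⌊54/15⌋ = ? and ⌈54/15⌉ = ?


54/15 = 3.6000
floor = 3
ceil = 4

floor = 3, ceil = 4


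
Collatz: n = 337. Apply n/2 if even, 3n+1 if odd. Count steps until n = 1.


337 → 1012 → 506 → 253 → 760 → 380 → 190 → 95 → 286 → 143 → 430 → 215 → 646 → 323 → 970 → 485 → 1456 → 728 → 364 → 182 → 91 → 274 → 137 → 412 → 206 → 103 → 310 → 155 → 466 → 233 → 700 → 350 → 175 → 526 → 263 → 790 → 395 → 1186 → 593 → 1780 → 890 → 445 → 1336 → 668 → 334 → 167 → 502 → 251 → 754 → 377 → 1132 → 566 → 283 → 850 → 425 → 1276 → 638 → 319 → 958 → 479 → 1438 → 719 → 2158 → 1079 → 3238 → 1619 → 4858 → 2429 → 7288 → 3644 → 1822 → 911 → 2734 → 1367 → 4102 → 2051 → 6154 → 3077 → 9232 → 4616 → 2308 → 1154 → 577 → 1732 → 866 → 433 → 1300 → 650 → 325 → 976 → 488 → 244 → 122 → 61 → 184 → 92 → 46 → 23 → 70 → 35 → 106 → 53 → 160 → 80 → 40 → 20 → 10 → 5 → 16 → 8 → 4 → 2 → 1
Total steps = 112

112 steps


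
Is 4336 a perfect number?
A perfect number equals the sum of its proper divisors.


Proper divisors of 4336: 1, 2, 4, 8, 16, 271, 542, 1084, 2168
Sum = 1 + 2 + 4 + 8 + 16 + 271 + 542 + 1084 + 2168 = 4096

No, 4336 is not perfect (4096 ≠ 4336)


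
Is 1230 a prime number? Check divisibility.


1230 / 2 = 615 (exact division)
1230 is NOT prime.

No, 1230 is not prime


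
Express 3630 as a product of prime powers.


3630 / 2 = 1815
1815 / 3 = 605
605 / 5 = 121
121 / 11 = 11
11 / 11 = 1
3630 = 2 × 3 × 5 × 11^2


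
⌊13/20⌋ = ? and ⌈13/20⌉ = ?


13/20 = 0.6500
floor = 0
ceil = 1

floor = 0, ceil = 1


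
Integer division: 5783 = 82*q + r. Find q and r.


5783 = 82 * 70 + 43
Check: 5740 + 43 = 5783

q = 70, r = 43


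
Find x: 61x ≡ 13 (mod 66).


GCD(61, 66) = 1, unique solution
a^(-1) mod 66 = 13
x = 13 * 13 mod 66 = 37

x ≡ 37 (mod 66)


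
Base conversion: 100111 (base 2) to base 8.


100111 (base 2) = 39 (decimal)
39 (decimal) = 47 (base 8)


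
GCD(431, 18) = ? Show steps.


431 = 23 * 18 + 17
18 = 1 * 17 + 1
17 = 17 * 1 + 0
GCD = 1


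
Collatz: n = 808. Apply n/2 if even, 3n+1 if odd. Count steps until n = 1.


808 → 404 → 202 → 101 → 304 → 152 → 76 → 38 → 19 → 58 → 29 → 88 → 44 → 22 → 11 → 34 → 17 → 52 → 26 → 13 → 40 → 20 → 10 → 5 → 16 → 8 → 4 → 2 → 1
Total steps = 28

28 steps


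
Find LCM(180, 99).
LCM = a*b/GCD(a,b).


GCD(180, 99) = 9
LCM = 180*99/9 = 17820/9 = 1980

LCM = 1980


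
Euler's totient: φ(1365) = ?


1365 = 3 × 5 × 7 × 13
Prime factors: 3, 5, 7, 13
φ(1365) = 1365 × (1-1/3) × (1-1/5) × (1-1/7) × (1-1/13)
= 1365 × 2/3 × 4/5 × 6/7 × 12/13 = 576

φ(1365) = 576


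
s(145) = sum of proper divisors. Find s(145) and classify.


Proper divisors: 1, 5, 29
Sum = 1 + 5 + 29 = 35
35 < 145 → deficient

s(145) = 35 (deficient)


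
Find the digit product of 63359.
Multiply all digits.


6 × 3 × 3 × 5 × 9 = 2430


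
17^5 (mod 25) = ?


17^1 mod 25 = 17
17^2 mod 25 = 14
17^3 mod 25 = 13
17^4 mod 25 = 21
17^5 mod 25 = 7


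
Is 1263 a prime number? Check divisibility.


1263 / 3 = 421 (exact division)
1263 is NOT prime.

No, 1263 is not prime


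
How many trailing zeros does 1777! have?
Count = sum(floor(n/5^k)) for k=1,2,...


floor(1777/5) = 355
floor(1777/25) = 71
floor(1777/125) = 14
floor(1777/625) = 2
Total = 442

442 trailing zeros


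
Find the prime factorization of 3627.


3627 / 3 = 1209
1209 / 3 = 403
403 / 13 = 31
31 / 31 = 1
3627 = 3^2 × 13 × 31


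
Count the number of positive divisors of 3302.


3302 = 2^1 × 13^1 × 127^1
d(3302) = (1+1) × (1+1) × (1+1) = 8

8 divisors


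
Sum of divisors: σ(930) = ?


Divisors of 930: 1, 2, 3, 5, 6, 10, 15, 30, 31, 62, 93, 155, 186, 310, 465, 930
Sum = 1 + 2 + 3 + 5 + 6 + 10 + 15 + 30 + 31 + 62 + 93 + 155 + 186 + 310 + 465 + 930 = 2304

σ(930) = 2304


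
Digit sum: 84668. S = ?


8 + 4 + 6 + 6 + 8 = 32


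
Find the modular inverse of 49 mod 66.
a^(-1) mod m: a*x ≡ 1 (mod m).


Use the extended Euclidean algorithm on (66, 49); each row r = 66*s + 49*t:
r=66, s=1, t=0
r=49, s=0, t=1
q=1: r=17, s=1, t=-1   [66*(1) + 49*(-1) = 17]
q=2: r=15, s=-2, t=3   [66*(-2) + 49*(3) = 15]
q=1: r=2, s=3, t=-4   [66*(3) + 49*(-4) = 2]
q=7: r=1, s=-23, t=31   [66*(-23) + 49*(31) = 1]
q=2: r=0, s=49, t=-66   [66*(49) + 49*(-66) = 0]
GCD = 1 with t = 31, so 49*(31) ≡ 1 (mod 66)
Inverse = 31 mod 66 = 31
Check: 49 * 31 = 1519 ≡ 1 (mod 66)

49^(-1) ≡ 31 (mod 66)


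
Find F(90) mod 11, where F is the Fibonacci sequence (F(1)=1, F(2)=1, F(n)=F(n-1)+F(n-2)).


F(k) mod 11 for k=1..90:
1, 1, 2, 3, 5, 8, 2, 10, 1, 0, 1, 1, 2, 3, 5, 8, 2, 10, 1, 0, 1, 1, 2, 3, 5, 8, 2, 10, 1, 0, 1, 1, 2, 3, 5, 8, 2, 10, 1, 0, 1, 1, 2, 3, 5, 8, 2, 10, 1, 0, 1, 1, 2, 3, 5, 8, 2, 10, 1, 0, 1, 1, 2, 3, 5, 8, 2, 10, 1, 0, 1, 1, 2, 3, 5, 8, 2, 10, 1, 0, 1, 1, 2, 3, 5, 8, 2, 10, 1, 0
F(90) mod 11 = 0


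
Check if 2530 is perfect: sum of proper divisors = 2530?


Proper divisors of 2530: 1, 2, 5, 10, 11, 22, 23, 46, 55, 110, 115, 230, 253, 506, 1265
Sum = 1 + 2 + 5 + 10 + 11 + 22 + 23 + 46 + 55 + 110 + 115 + 230 + 253 + 506 + 1265 = 2654

No, 2530 is not perfect (2654 ≠ 2530)


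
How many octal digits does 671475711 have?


671475711 in base 8 = 5001363777
Number of digits = 10

10 digits (base 8)


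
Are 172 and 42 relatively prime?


Euclidean algorithm:
172 = 4 * 42 + 4
42 = 10 * 4 + 2
4 = 2 * 2 + 0
GCD(172, 42) = 2

No, not coprime (GCD = 2)


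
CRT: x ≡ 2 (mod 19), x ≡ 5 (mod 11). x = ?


M = 19*11 = 209
M1 = M/19 = 11, M2 = M/11 = 19
M1^(-1) mod 19 = 7, M2^(-1) mod 11 = 7
x = 2*11*7 + 5*19*7 = 819
819 mod 209 = 192
Check: 192 mod 19 = 2 ✓, 192 mod 11 = 5 ✓

x ≡ 192 (mod 209)


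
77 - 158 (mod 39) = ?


77 - 158 = -81
-81 mod 39 = 36


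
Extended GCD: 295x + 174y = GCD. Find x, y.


Tabular extended Euclidean (each row: r = 295*s + 174*t):
r=295, s=1, t=0
r=174, s=0, t=1
q=1: r=121, s=1, t=-1   [295*(1) + 174*(-1) = 121]
q=1: r=53, s=-1, t=2   [295*(-1) + 174*(2) = 53]
q=2: r=15, s=3, t=-5   [295*(3) + 174*(-5) = 15]
q=3: r=8, s=-10, t=17   [295*(-10) + 174*(17) = 8]
q=1: r=7, s=13, t=-22   [295*(13) + 174*(-22) = 7]
q=1: r=1, s=-23, t=39   [295*(-23) + 174*(39) = 1]
q=7: r=0, s=174, t=-295   [295*(174) + 174*(-295) = 0]
GCD = 1; from the row with r=1: x=-23, y=39
Check: 295*(-23) + 174*(39) = -6785 + 6786 = 1

GCD = 1, x = -23, y = 39


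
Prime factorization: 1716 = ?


1716 / 2 = 858
858 / 2 = 429
429 / 3 = 143
143 / 11 = 13
13 / 13 = 1
1716 = 2^2 × 3 × 11 × 13


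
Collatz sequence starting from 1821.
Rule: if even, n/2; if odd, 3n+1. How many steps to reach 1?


1821 → 5464 → 2732 → 1366 → 683 → 2050 → 1025 → 3076 → 1538 → 769 → 2308 → 1154 → 577 → 1732 → 866 → 433 → 1300 → 650 → 325 → 976 → 488 → 244 → 122 → 61 → 184 → 92 → 46 → 23 → 70 → 35 → 106 → 53 → 160 → 80 → 40 → 20 → 10 → 5 → 16 → 8 → 4 → 2 → 1
Total steps = 42

42 steps


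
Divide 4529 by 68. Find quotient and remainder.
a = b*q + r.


4529 = 68 * 66 + 41
Check: 4488 + 41 = 4529

q = 66, r = 41


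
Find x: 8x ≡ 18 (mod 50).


GCD(8, 50) = 2 divides 18
Divide: 4x ≡ 9 (mod 25)
x ≡ 21 (mod 25)


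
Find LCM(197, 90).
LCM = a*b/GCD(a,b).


GCD(197, 90) = 1
LCM = 197*90/1 = 17730/1 = 17730

LCM = 17730


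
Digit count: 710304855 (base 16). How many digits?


710304855 in base 16 = 2A566457
Number of digits = 8

8 digits (base 16)


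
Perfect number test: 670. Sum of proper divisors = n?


Proper divisors of 670: 1, 2, 5, 10, 67, 134, 335
Sum = 1 + 2 + 5 + 10 + 67 + 134 + 335 = 554

No, 670 is not perfect (554 ≠ 670)


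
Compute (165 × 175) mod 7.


165 × 175 = 28875
28875 mod 7 = 0


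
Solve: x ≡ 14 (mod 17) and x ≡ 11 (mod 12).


M = 17*12 = 204
M1 = M/17 = 12, M2 = M/12 = 17
M1^(-1) mod 17 = 10, M2^(-1) mod 12 = 5
x = 14*12*10 + 11*17*5 = 2615
2615 mod 204 = 167
Check: 167 mod 17 = 14 ✓, 167 mod 12 = 11 ✓

x ≡ 167 (mod 204)


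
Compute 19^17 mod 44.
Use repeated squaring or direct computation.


19^1 mod 44 = 19
19^2 mod 44 = 9
19^3 mod 44 = 39
19^4 mod 44 = 37
19^5 mod 44 = 43
19^6 mod 44 = 25
19^7 mod 44 = 35
19^8 mod 44 = 5
19^9 mod 44 = 7
19^10 mod 44 = 1
19^11 mod 44 = 19
19^12 mod 44 = 9
19^13 mod 44 = 39
19^14 mod 44 = 37
19^15 mod 44 = 43
19^16 mod 44 = 25
19^17 mod 44 = 35


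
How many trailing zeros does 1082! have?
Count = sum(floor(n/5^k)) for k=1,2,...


floor(1082/5) = 216
floor(1082/25) = 43
floor(1082/125) = 8
floor(1082/625) = 1
Total = 268

268 trailing zeros


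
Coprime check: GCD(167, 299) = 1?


Euclidean algorithm:
299 = 1 * 167 + 132
167 = 1 * 132 + 35
132 = 3 * 35 + 27
35 = 1 * 27 + 8
27 = 3 * 8 + 3
8 = 2 * 3 + 2
3 = 1 * 2 + 1
2 = 2 * 1 + 0
GCD(167, 299) = 1

Yes, coprime (GCD = 1)


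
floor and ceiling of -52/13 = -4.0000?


-52/13 = -4.0000
floor = -4
ceil = -4

floor = -4, ceil = -4


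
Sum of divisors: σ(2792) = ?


Divisors of 2792: 1, 2, 4, 8, 349, 698, 1396, 2792
Sum = 1 + 2 + 4 + 8 + 349 + 698 + 1396 + 2792 = 5250

σ(2792) = 5250


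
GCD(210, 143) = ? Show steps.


210 = 1 * 143 + 67
143 = 2 * 67 + 9
67 = 7 * 9 + 4
9 = 2 * 4 + 1
4 = 4 * 1 + 0
GCD = 1


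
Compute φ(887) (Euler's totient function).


887 = 887
Prime factors: 887
φ(887) = 887 × (1-1/887)
= 887 × 886/887 = 886

φ(887) = 886


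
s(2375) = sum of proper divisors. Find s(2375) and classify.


Proper divisors: 1, 5, 19, 25, 95, 125, 475
Sum = 1 + 5 + 19 + 25 + 95 + 125 + 475 = 745
745 < 2375 → deficient

s(2375) = 745 (deficient)


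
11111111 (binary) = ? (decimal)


11111111 (base 2) = 255 (decimal)
255 (decimal) = 255 (base 10)


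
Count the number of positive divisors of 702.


702 = 2^1 × 3^3 × 13^1
d(702) = (1+1) × (3+1) × (1+1) = 16

16 divisors


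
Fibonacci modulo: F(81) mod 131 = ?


F(k) mod 131 for k=1..81:
1, 1, 2, 3, 5, 8, 13, 21, 34, 55, 89, 13, 102, 115, 86, 70, 25, 95, 120, 84, 73, 26, 99, 125, 93, 87, 49, 5, 54, 59, 113, 41, 23, 64, 87, 20, 107, 127, 103, 99, 71, 39, 110, 18, 128, 15, 12, 27, 39, 66, 105, 40, 14, 54, 68, 122, 59, 50, 109, 28, 6, 34, 40, 74, 114, 57, 40, 97, 6, 103, 109, 81, 59, 9, 68, 77, 14, 91, 105, 65, 39
F(81) mod 131 = 39


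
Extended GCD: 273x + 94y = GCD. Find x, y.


Tabular extended Euclidean (each row: r = 273*s + 94*t):
r=273, s=1, t=0
r=94, s=0, t=1
q=2: r=85, s=1, t=-2   [273*(1) + 94*(-2) = 85]
q=1: r=9, s=-1, t=3   [273*(-1) + 94*(3) = 9]
q=9: r=4, s=10, t=-29   [273*(10) + 94*(-29) = 4]
q=2: r=1, s=-21, t=61   [273*(-21) + 94*(61) = 1]
q=4: r=0, s=94, t=-273   [273*(94) + 94*(-273) = 0]
GCD = 1; from the row with r=1: x=-21, y=61
Check: 273*(-21) + 94*(61) = -5733 + 5734 = 1

GCD = 1, x = -21, y = 61


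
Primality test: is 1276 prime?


1276 / 2 = 638 (exact division)
1276 is NOT prime.

No, 1276 is not prime


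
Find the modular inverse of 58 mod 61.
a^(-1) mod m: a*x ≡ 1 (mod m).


Use the extended Euclidean algorithm on (61, 58); each row r = 61*s + 58*t:
r=61, s=1, t=0
r=58, s=0, t=1
q=1: r=3, s=1, t=-1   [61*(1) + 58*(-1) = 3]
q=19: r=1, s=-19, t=20   [61*(-19) + 58*(20) = 1]
q=3: r=0, s=58, t=-61   [61*(58) + 58*(-61) = 0]
GCD = 1 with t = 20, so 58*(20) ≡ 1 (mod 61)
Inverse = 20 mod 61 = 20
Check: 58 * 20 = 1160 ≡ 1 (mod 61)

58^(-1) ≡ 20 (mod 61)


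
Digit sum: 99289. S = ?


9 + 9 + 2 + 8 + 9 = 37


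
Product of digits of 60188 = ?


6 × 0 × 1 × 8 × 8 = 0


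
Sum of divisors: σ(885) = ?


Divisors of 885: 1, 3, 5, 15, 59, 177, 295, 885
Sum = 1 + 3 + 5 + 15 + 59 + 177 + 295 + 885 = 1440

σ(885) = 1440


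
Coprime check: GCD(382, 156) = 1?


Euclidean algorithm:
382 = 2 * 156 + 70
156 = 2 * 70 + 16
70 = 4 * 16 + 6
16 = 2 * 6 + 4
6 = 1 * 4 + 2
4 = 2 * 2 + 0
GCD(382, 156) = 2

No, not coprime (GCD = 2)


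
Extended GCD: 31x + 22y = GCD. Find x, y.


Tabular extended Euclidean (each row: r = 31*s + 22*t):
r=31, s=1, t=0
r=22, s=0, t=1
q=1: r=9, s=1, t=-1   [31*(1) + 22*(-1) = 9]
q=2: r=4, s=-2, t=3   [31*(-2) + 22*(3) = 4]
q=2: r=1, s=5, t=-7   [31*(5) + 22*(-7) = 1]
q=4: r=0, s=-22, t=31   [31*(-22) + 22*(31) = 0]
GCD = 1; from the row with r=1: x=5, y=-7
Check: 31*(5) + 22*(-7) = 155 - 154 = 1

GCD = 1, x = 5, y = -7


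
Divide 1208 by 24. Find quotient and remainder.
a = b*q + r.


1208 = 24 * 50 + 8
Check: 1200 + 8 = 1208

q = 50, r = 8


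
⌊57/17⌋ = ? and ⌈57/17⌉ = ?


57/17 = 3.3529
floor = 3
ceil = 4

floor = 3, ceil = 4


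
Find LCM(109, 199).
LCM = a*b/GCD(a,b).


GCD(109, 199) = 1
LCM = 109*199/1 = 21691/1 = 21691

LCM = 21691


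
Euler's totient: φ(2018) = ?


2018 = 2 × 1009
Prime factors: 2, 1009
φ(2018) = 2018 × (1-1/2) × (1-1/1009)
= 2018 × 1/2 × 1008/1009 = 1008

φ(2018) = 1008


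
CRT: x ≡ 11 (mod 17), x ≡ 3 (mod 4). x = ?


M = 17*4 = 68
M1 = M/17 = 4, M2 = M/4 = 17
M1^(-1) mod 17 = 13, M2^(-1) mod 4 = 1
x = 11*4*13 + 3*17*1 = 623
623 mod 68 = 11
Check: 11 mod 17 = 11 ✓, 11 mod 4 = 3 ✓

x ≡ 11 (mod 68)


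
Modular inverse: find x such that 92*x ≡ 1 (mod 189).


Use the extended Euclidean algorithm on (189, 92); each row r = 189*s + 92*t:
r=189, s=1, t=0
r=92, s=0, t=1
q=2: r=5, s=1, t=-2   [189*(1) + 92*(-2) = 5]
q=18: r=2, s=-18, t=37   [189*(-18) + 92*(37) = 2]
q=2: r=1, s=37, t=-76   [189*(37) + 92*(-76) = 1]
q=2: r=0, s=-92, t=189   [189*(-92) + 92*(189) = 0]
GCD = 1 with t = -76, so 92*(-76) ≡ 1 (mod 189)
Inverse = -76 mod 189 = 113
Check: 92 * 113 = 10396 ≡ 1 (mod 189)

92^(-1) ≡ 113 (mod 189)


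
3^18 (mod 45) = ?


3^1 mod 45 = 3
3^2 mod 45 = 9
3^3 mod 45 = 27
3^4 mod 45 = 36
3^5 mod 45 = 18
3^6 mod 45 = 9
3^7 mod 45 = 27
3^8 mod 45 = 36
3^9 mod 45 = 18
3^10 mod 45 = 9
3^11 mod 45 = 27
3^12 mod 45 = 36
3^13 mod 45 = 18
3^14 mod 45 = 9
3^15 mod 45 = 27
3^16 mod 45 = 36
3^17 mod 45 = 18
3^18 mod 45 = 9


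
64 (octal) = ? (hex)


64 (base 8) = 52 (decimal)
52 (decimal) = 34 (base 16)


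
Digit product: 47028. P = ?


4 × 7 × 0 × 2 × 8 = 0


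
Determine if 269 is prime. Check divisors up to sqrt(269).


Check divisors up to sqrt(269) = 16.4012
No divisors found.
269 is prime.

Yes, 269 is prime


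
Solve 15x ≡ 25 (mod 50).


GCD(15, 50) = 5 divides 25
Divide: 3x ≡ 5 (mod 10)
x ≡ 5 (mod 10)


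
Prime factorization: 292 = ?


292 / 2 = 146
146 / 2 = 73
73 / 73 = 1
292 = 2^2 × 73


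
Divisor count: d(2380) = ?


2380 = 2^2 × 5^1 × 7^1 × 17^1
d(2380) = (2+1) × (1+1) × (1+1) × (1+1) = 24

24 divisors


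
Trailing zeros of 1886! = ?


floor(1886/5) = 377
floor(1886/25) = 75
floor(1886/125) = 15
floor(1886/625) = 3
Total = 470

470 trailing zeros


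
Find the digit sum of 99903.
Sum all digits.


9 + 9 + 9 + 0 + 3 = 30


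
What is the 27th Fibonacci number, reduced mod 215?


F(k) mod 215 for k=1..27:
1, 1, 2, 3, 5, 8, 13, 21, 34, 55, 89, 144, 18, 162, 180, 127, 92, 4, 96, 100, 196, 81, 62, 143, 205, 133, 123
F(27) mod 215 = 123


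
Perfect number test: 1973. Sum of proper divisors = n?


Proper divisors of 1973: 1
Sum = 1 = 1

No, 1973 is not perfect (1 ≠ 1973)


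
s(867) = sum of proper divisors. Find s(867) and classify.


Proper divisors: 1, 3, 17, 51, 289
Sum = 1 + 3 + 17 + 51 + 289 = 361
361 < 867 → deficient

s(867) = 361 (deficient)


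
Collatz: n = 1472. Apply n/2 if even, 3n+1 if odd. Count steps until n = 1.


1472 → 736 → 368 → 184 → 92 → 46 → 23 → 70 → 35 → 106 → 53 → 160 → 80 → 40 → 20 → 10 → 5 → 16 → 8 → 4 → 2 → 1
Total steps = 21

21 steps


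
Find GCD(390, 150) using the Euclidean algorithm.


390 = 2 * 150 + 90
150 = 1 * 90 + 60
90 = 1 * 60 + 30
60 = 2 * 30 + 0
GCD = 30


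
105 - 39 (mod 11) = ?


105 - 39 = 66
66 mod 11 = 0


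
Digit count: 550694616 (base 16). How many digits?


550694616 in base 16 = 20D2EED8
Number of digits = 8

8 digits (base 16)


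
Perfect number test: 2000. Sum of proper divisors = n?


Proper divisors of 2000: 1, 2, 4, 5, 8, 10, 16, 20, 25, 40, 50, 80, 100, 125, 200, 250, 400, 500, 1000
Sum = 1 + 2 + 4 + 5 + 8 + 10 + 16 + 20 + 25 + 40 + 50 + 80 + 100 + 125 + 200 + 250 + 400 + 500 + 1000 = 2836

No, 2000 is not perfect (2836 ≠ 2000)


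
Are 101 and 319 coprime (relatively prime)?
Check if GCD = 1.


Euclidean algorithm:
319 = 3 * 101 + 16
101 = 6 * 16 + 5
16 = 3 * 5 + 1
5 = 5 * 1 + 0
GCD(101, 319) = 1

Yes, coprime (GCD = 1)


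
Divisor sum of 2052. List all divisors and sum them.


Divisors of 2052: 1, 2, 3, 4, 6, 9, 12, 18, 19, 27, 36, 38, 54, 57, 76, 108, 114, 171, 228, 342, 513, 684, 1026, 2052
Sum = 1 + 2 + 3 + 4 + 6 + 9 + 12 + 18 + 19 + 27 + 36 + 38 + 54 + 57 + 76 + 108 + 114 + 171 + 228 + 342 + 513 + 684 + 1026 + 2052 = 5600

σ(2052) = 5600


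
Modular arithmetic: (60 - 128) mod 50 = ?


60 - 128 = -68
-68 mod 50 = 32


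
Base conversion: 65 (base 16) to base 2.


65 (base 16) = 101 (decimal)
101 (decimal) = 1100101 (base 2)


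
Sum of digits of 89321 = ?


8 + 9 + 3 + 2 + 1 = 23


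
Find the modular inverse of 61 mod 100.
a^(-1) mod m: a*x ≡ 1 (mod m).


Use the extended Euclidean algorithm on (100, 61); each row r = 100*s + 61*t:
r=100, s=1, t=0
r=61, s=0, t=1
q=1: r=39, s=1, t=-1   [100*(1) + 61*(-1) = 39]
q=1: r=22, s=-1, t=2   [100*(-1) + 61*(2) = 22]
q=1: r=17, s=2, t=-3   [100*(2) + 61*(-3) = 17]
q=1: r=5, s=-3, t=5   [100*(-3) + 61*(5) = 5]
q=3: r=2, s=11, t=-18   [100*(11) + 61*(-18) = 2]
q=2: r=1, s=-25, t=41   [100*(-25) + 61*(41) = 1]
q=2: r=0, s=61, t=-100   [100*(61) + 61*(-100) = 0]
GCD = 1 with t = 41, so 61*(41) ≡ 1 (mod 100)
Inverse = 41 mod 100 = 41
Check: 61 * 41 = 2501 ≡ 1 (mod 100)

61^(-1) ≡ 41 (mod 100)


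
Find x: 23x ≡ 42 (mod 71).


GCD(23, 71) = 1, unique solution
a^(-1) mod 71 = 34
x = 34 * 42 mod 71 = 8

x ≡ 8 (mod 71)


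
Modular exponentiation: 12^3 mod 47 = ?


12^1 mod 47 = 12
12^2 mod 47 = 3
12^3 mod 47 = 36


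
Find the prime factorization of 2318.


2318 / 2 = 1159
1159 / 19 = 61
61 / 61 = 1
2318 = 2 × 19 × 61


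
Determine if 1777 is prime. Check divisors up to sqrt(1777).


Check divisors up to sqrt(1777) = 42.1545
No divisors found.
1777 is prime.

Yes, 1777 is prime


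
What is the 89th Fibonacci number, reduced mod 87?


F(k) mod 87 for k=1..89:
1, 1, 2, 3, 5, 8, 13, 21, 34, 55, 2, 57, 59, 29, 1, 30, 31, 61, 5, 66, 71, 50, 34, 84, 31, 28, 59, 0, 59, 59, 31, 3, 34, 37, 71, 21, 5, 26, 31, 57, 1, 58, 59, 30, 2, 32, 34, 66, 13, 79, 5, 84, 2, 86, 1, 0, 1, 1, 2, 3, 5, 8, 13, 21, 34, 55, 2, 57, 59, 29, 1, 30, 31, 61, 5, 66, 71, 50, 34, 84, 31, 28, 59, 0, 59, 59, 31, 3, 34
F(89) mod 87 = 34


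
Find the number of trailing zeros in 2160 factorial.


floor(2160/5) = 432
floor(2160/25) = 86
floor(2160/125) = 17
floor(2160/625) = 3
Total = 538

538 trailing zeros


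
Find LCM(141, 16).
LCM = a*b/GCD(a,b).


GCD(141, 16) = 1
LCM = 141*16/1 = 2256/1 = 2256

LCM = 2256


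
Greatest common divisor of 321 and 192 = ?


321 = 1 * 192 + 129
192 = 1 * 129 + 63
129 = 2 * 63 + 3
63 = 21 * 3 + 0
GCD = 3


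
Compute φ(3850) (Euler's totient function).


3850 = 2 × 5^2 × 7 × 11
Prime factors: 2, 5, 7, 11
φ(3850) = 3850 × (1-1/2) × (1-1/5) × (1-1/7) × (1-1/11)
= 3850 × 1/2 × 4/5 × 6/7 × 10/11 = 1200

φ(3850) = 1200


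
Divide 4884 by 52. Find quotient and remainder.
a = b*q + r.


4884 = 52 * 93 + 48
Check: 4836 + 48 = 4884

q = 93, r = 48


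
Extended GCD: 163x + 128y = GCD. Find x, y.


Tabular extended Euclidean (each row: r = 163*s + 128*t):
r=163, s=1, t=0
r=128, s=0, t=1
q=1: r=35, s=1, t=-1   [163*(1) + 128*(-1) = 35]
q=3: r=23, s=-3, t=4   [163*(-3) + 128*(4) = 23]
q=1: r=12, s=4, t=-5   [163*(4) + 128*(-5) = 12]
q=1: r=11, s=-7, t=9   [163*(-7) + 128*(9) = 11]
q=1: r=1, s=11, t=-14   [163*(11) + 128*(-14) = 1]
q=11: r=0, s=-128, t=163   [163*(-128) + 128*(163) = 0]
GCD = 1; from the row with r=1: x=11, y=-14
Check: 163*(11) + 128*(-14) = 1793 - 1792 = 1

GCD = 1, x = 11, y = -14


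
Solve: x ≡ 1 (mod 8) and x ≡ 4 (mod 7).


M = 8*7 = 56
M1 = M/8 = 7, M2 = M/7 = 8
M1^(-1) mod 8 = 7, M2^(-1) mod 7 = 1
x = 1*7*7 + 4*8*1 = 81
81 mod 56 = 25
Check: 25 mod 8 = 1 ✓, 25 mod 7 = 4 ✓

x ≡ 25 (mod 56)


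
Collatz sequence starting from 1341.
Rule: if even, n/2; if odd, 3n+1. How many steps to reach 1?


1341 → 4024 → 2012 → 1006 → 503 → 1510 → 755 → 2266 → 1133 → 3400 → 1700 → 850 → 425 → 1276 → 638 → 319 → 958 → 479 → 1438 → 719 → 2158 → 1079 → 3238 → 1619 → 4858 → 2429 → 7288 → 3644 → 1822 → 911 → 2734 → 1367 → 4102 → 2051 → 6154 → 3077 → 9232 → 4616 → 2308 → 1154 → 577 → 1732 → 866 → 433 → 1300 → 650 → 325 → 976 → 488 → 244 → 122 → 61 → 184 → 92 → 46 → 23 → 70 → 35 → 106 → 53 → 160 → 80 → 40 → 20 → 10 → 5 → 16 → 8 → 4 → 2 → 1
Total steps = 70

70 steps


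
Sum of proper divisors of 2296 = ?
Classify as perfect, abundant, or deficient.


Proper divisors: 1, 2, 4, 7, 8, 14, 28, 41, 56, 82, 164, 287, 328, 574, 1148
Sum = 1 + 2 + 4 + 7 + 8 + 14 + 28 + 41 + 56 + 82 + 164 + 287 + 328 + 574 + 1148 = 2744
2744 > 2296 → abundant

s(2296) = 2744 (abundant)
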